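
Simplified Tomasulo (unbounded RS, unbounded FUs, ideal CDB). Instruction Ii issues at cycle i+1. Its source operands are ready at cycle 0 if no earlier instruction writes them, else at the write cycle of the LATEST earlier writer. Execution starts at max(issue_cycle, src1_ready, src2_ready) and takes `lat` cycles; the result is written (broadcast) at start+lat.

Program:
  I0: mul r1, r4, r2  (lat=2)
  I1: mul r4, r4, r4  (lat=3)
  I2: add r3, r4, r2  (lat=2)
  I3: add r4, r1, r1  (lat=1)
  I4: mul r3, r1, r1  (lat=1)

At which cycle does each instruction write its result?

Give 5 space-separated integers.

Answer: 3 5 7 5 6

Derivation:
I0 mul r1: issue@1 deps=(None,None) exec_start@1 write@3
I1 mul r4: issue@2 deps=(None,None) exec_start@2 write@5
I2 add r3: issue@3 deps=(1,None) exec_start@5 write@7
I3 add r4: issue@4 deps=(0,0) exec_start@4 write@5
I4 mul r3: issue@5 deps=(0,0) exec_start@5 write@6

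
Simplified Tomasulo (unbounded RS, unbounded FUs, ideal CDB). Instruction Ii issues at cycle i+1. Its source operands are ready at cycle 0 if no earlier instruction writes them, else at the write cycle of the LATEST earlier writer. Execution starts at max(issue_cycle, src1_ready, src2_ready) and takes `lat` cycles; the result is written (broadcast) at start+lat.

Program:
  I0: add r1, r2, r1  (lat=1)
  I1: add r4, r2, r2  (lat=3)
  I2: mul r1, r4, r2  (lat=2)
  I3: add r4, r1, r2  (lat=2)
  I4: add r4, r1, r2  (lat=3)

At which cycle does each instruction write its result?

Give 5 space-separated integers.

Answer: 2 5 7 9 10

Derivation:
I0 add r1: issue@1 deps=(None,None) exec_start@1 write@2
I1 add r4: issue@2 deps=(None,None) exec_start@2 write@5
I2 mul r1: issue@3 deps=(1,None) exec_start@5 write@7
I3 add r4: issue@4 deps=(2,None) exec_start@7 write@9
I4 add r4: issue@5 deps=(2,None) exec_start@7 write@10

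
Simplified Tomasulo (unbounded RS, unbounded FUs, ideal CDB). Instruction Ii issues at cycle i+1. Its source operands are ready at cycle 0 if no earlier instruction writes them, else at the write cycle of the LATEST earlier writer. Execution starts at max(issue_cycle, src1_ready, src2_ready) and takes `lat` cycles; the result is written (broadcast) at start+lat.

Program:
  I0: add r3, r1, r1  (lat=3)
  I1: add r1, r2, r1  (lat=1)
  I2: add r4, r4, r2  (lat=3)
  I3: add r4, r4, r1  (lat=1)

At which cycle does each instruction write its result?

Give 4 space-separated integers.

Answer: 4 3 6 7

Derivation:
I0 add r3: issue@1 deps=(None,None) exec_start@1 write@4
I1 add r1: issue@2 deps=(None,None) exec_start@2 write@3
I2 add r4: issue@3 deps=(None,None) exec_start@3 write@6
I3 add r4: issue@4 deps=(2,1) exec_start@6 write@7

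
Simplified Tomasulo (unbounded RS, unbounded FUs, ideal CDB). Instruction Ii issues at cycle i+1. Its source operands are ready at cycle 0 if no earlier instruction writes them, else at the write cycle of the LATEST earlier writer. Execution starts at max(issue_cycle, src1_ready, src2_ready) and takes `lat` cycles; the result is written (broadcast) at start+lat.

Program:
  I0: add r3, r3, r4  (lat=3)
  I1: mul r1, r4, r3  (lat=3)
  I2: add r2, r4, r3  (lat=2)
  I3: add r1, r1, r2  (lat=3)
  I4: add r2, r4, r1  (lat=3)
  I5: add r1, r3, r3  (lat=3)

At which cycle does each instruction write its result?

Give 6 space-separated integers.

Answer: 4 7 6 10 13 9

Derivation:
I0 add r3: issue@1 deps=(None,None) exec_start@1 write@4
I1 mul r1: issue@2 deps=(None,0) exec_start@4 write@7
I2 add r2: issue@3 deps=(None,0) exec_start@4 write@6
I3 add r1: issue@4 deps=(1,2) exec_start@7 write@10
I4 add r2: issue@5 deps=(None,3) exec_start@10 write@13
I5 add r1: issue@6 deps=(0,0) exec_start@6 write@9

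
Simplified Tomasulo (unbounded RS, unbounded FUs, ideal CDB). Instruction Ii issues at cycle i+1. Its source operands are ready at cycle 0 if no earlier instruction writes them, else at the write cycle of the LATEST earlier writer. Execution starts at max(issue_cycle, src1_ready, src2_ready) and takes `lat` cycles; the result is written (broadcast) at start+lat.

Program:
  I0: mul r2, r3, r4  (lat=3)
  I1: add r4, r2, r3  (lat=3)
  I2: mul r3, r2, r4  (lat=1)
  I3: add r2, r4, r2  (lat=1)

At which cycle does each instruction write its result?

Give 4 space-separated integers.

I0 mul r2: issue@1 deps=(None,None) exec_start@1 write@4
I1 add r4: issue@2 deps=(0,None) exec_start@4 write@7
I2 mul r3: issue@3 deps=(0,1) exec_start@7 write@8
I3 add r2: issue@4 deps=(1,0) exec_start@7 write@8

Answer: 4 7 8 8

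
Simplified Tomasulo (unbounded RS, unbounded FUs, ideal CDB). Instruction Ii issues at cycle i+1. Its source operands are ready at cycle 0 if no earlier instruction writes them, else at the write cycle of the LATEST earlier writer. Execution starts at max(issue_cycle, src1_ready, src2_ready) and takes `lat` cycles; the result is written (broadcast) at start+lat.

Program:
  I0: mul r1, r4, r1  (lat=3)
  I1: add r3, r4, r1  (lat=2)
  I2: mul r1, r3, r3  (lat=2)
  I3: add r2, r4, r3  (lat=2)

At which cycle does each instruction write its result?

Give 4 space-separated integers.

I0 mul r1: issue@1 deps=(None,None) exec_start@1 write@4
I1 add r3: issue@2 deps=(None,0) exec_start@4 write@6
I2 mul r1: issue@3 deps=(1,1) exec_start@6 write@8
I3 add r2: issue@4 deps=(None,1) exec_start@6 write@8

Answer: 4 6 8 8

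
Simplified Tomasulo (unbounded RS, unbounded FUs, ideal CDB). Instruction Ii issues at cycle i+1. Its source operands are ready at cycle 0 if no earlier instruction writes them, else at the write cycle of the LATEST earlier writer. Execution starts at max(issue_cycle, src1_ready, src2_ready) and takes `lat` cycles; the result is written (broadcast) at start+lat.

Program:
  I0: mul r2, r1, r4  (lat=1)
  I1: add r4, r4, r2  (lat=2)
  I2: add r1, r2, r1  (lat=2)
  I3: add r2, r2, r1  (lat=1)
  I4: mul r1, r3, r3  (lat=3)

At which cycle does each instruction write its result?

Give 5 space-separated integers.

Answer: 2 4 5 6 8

Derivation:
I0 mul r2: issue@1 deps=(None,None) exec_start@1 write@2
I1 add r4: issue@2 deps=(None,0) exec_start@2 write@4
I2 add r1: issue@3 deps=(0,None) exec_start@3 write@5
I3 add r2: issue@4 deps=(0,2) exec_start@5 write@6
I4 mul r1: issue@5 deps=(None,None) exec_start@5 write@8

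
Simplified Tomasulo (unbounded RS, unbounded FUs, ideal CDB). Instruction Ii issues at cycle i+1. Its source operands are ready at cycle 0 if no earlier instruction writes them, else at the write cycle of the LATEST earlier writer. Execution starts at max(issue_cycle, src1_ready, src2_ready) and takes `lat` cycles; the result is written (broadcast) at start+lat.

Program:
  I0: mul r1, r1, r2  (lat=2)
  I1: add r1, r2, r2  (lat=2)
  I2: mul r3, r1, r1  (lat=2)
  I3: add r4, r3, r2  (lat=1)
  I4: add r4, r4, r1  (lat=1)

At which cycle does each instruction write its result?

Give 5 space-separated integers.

I0 mul r1: issue@1 deps=(None,None) exec_start@1 write@3
I1 add r1: issue@2 deps=(None,None) exec_start@2 write@4
I2 mul r3: issue@3 deps=(1,1) exec_start@4 write@6
I3 add r4: issue@4 deps=(2,None) exec_start@6 write@7
I4 add r4: issue@5 deps=(3,1) exec_start@7 write@8

Answer: 3 4 6 7 8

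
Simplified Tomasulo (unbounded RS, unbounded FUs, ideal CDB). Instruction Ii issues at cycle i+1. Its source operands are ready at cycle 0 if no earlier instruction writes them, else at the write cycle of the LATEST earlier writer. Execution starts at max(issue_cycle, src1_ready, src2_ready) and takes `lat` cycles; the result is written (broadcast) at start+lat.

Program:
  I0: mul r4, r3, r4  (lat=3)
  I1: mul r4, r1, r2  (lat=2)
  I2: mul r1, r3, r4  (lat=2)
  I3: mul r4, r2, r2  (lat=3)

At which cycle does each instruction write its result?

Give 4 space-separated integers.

Answer: 4 4 6 7

Derivation:
I0 mul r4: issue@1 deps=(None,None) exec_start@1 write@4
I1 mul r4: issue@2 deps=(None,None) exec_start@2 write@4
I2 mul r1: issue@3 deps=(None,1) exec_start@4 write@6
I3 mul r4: issue@4 deps=(None,None) exec_start@4 write@7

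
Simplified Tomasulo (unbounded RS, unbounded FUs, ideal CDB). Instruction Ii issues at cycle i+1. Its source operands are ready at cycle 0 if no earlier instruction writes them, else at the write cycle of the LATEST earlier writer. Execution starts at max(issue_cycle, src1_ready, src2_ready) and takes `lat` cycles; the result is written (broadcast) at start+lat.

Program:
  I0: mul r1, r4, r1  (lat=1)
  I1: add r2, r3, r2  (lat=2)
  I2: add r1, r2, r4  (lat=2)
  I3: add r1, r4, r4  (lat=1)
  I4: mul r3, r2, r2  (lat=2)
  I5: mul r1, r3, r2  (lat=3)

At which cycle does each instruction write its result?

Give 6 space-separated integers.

I0 mul r1: issue@1 deps=(None,None) exec_start@1 write@2
I1 add r2: issue@2 deps=(None,None) exec_start@2 write@4
I2 add r1: issue@3 deps=(1,None) exec_start@4 write@6
I3 add r1: issue@4 deps=(None,None) exec_start@4 write@5
I4 mul r3: issue@5 deps=(1,1) exec_start@5 write@7
I5 mul r1: issue@6 deps=(4,1) exec_start@7 write@10

Answer: 2 4 6 5 7 10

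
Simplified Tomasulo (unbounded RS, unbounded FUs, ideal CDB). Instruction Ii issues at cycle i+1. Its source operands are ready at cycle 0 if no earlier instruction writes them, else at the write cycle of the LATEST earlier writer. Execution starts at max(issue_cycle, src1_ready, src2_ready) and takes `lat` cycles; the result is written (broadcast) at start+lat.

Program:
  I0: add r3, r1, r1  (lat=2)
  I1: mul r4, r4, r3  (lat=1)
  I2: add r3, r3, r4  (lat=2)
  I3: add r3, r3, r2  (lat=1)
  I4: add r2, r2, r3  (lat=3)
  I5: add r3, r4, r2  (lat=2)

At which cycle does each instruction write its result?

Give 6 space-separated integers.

I0 add r3: issue@1 deps=(None,None) exec_start@1 write@3
I1 mul r4: issue@2 deps=(None,0) exec_start@3 write@4
I2 add r3: issue@3 deps=(0,1) exec_start@4 write@6
I3 add r3: issue@4 deps=(2,None) exec_start@6 write@7
I4 add r2: issue@5 deps=(None,3) exec_start@7 write@10
I5 add r3: issue@6 deps=(1,4) exec_start@10 write@12

Answer: 3 4 6 7 10 12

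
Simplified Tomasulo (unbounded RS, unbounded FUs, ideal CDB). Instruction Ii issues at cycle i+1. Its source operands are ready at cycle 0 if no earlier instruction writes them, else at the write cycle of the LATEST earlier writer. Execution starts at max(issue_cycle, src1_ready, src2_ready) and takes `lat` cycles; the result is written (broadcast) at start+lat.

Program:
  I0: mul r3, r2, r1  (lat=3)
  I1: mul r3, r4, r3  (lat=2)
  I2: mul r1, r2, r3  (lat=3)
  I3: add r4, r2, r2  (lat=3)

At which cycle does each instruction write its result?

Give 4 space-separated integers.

I0 mul r3: issue@1 deps=(None,None) exec_start@1 write@4
I1 mul r3: issue@2 deps=(None,0) exec_start@4 write@6
I2 mul r1: issue@3 deps=(None,1) exec_start@6 write@9
I3 add r4: issue@4 deps=(None,None) exec_start@4 write@7

Answer: 4 6 9 7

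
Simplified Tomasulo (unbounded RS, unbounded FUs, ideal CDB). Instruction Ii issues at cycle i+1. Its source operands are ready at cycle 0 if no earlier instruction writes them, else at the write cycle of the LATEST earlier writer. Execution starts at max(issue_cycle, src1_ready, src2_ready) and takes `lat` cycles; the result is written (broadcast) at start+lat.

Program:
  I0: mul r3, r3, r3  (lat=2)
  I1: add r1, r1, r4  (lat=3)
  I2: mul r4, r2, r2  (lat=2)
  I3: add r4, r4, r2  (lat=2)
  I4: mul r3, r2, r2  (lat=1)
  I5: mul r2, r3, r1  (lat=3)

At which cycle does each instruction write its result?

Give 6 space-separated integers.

Answer: 3 5 5 7 6 9

Derivation:
I0 mul r3: issue@1 deps=(None,None) exec_start@1 write@3
I1 add r1: issue@2 deps=(None,None) exec_start@2 write@5
I2 mul r4: issue@3 deps=(None,None) exec_start@3 write@5
I3 add r4: issue@4 deps=(2,None) exec_start@5 write@7
I4 mul r3: issue@5 deps=(None,None) exec_start@5 write@6
I5 mul r2: issue@6 deps=(4,1) exec_start@6 write@9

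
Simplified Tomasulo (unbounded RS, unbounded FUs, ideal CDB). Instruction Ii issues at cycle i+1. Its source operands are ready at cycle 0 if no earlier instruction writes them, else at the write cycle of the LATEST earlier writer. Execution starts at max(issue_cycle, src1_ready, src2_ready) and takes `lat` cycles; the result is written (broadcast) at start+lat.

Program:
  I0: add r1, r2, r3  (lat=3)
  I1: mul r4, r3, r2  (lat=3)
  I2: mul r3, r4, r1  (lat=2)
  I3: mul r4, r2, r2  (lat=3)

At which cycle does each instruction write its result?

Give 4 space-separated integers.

Answer: 4 5 7 7

Derivation:
I0 add r1: issue@1 deps=(None,None) exec_start@1 write@4
I1 mul r4: issue@2 deps=(None,None) exec_start@2 write@5
I2 mul r3: issue@3 deps=(1,0) exec_start@5 write@7
I3 mul r4: issue@4 deps=(None,None) exec_start@4 write@7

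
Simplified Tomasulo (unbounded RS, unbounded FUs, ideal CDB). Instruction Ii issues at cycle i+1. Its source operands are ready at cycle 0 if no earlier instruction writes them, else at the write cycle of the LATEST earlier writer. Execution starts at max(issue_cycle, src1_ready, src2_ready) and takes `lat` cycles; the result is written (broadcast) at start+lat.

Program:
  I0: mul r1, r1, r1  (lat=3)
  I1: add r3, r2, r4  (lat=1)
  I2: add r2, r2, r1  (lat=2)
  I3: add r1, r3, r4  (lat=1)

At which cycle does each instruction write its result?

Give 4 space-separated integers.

Answer: 4 3 6 5

Derivation:
I0 mul r1: issue@1 deps=(None,None) exec_start@1 write@4
I1 add r3: issue@2 deps=(None,None) exec_start@2 write@3
I2 add r2: issue@3 deps=(None,0) exec_start@4 write@6
I3 add r1: issue@4 deps=(1,None) exec_start@4 write@5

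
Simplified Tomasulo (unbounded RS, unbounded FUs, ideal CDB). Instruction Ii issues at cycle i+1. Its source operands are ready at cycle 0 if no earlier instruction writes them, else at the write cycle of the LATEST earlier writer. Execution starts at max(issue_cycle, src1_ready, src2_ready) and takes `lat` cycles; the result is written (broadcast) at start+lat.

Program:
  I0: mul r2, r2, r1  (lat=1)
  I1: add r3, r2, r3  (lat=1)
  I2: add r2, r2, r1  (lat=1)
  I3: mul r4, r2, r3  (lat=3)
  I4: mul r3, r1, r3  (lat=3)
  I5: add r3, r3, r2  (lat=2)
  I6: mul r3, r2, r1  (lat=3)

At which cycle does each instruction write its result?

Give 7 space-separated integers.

Answer: 2 3 4 7 8 10 10

Derivation:
I0 mul r2: issue@1 deps=(None,None) exec_start@1 write@2
I1 add r3: issue@2 deps=(0,None) exec_start@2 write@3
I2 add r2: issue@3 deps=(0,None) exec_start@3 write@4
I3 mul r4: issue@4 deps=(2,1) exec_start@4 write@7
I4 mul r3: issue@5 deps=(None,1) exec_start@5 write@8
I5 add r3: issue@6 deps=(4,2) exec_start@8 write@10
I6 mul r3: issue@7 deps=(2,None) exec_start@7 write@10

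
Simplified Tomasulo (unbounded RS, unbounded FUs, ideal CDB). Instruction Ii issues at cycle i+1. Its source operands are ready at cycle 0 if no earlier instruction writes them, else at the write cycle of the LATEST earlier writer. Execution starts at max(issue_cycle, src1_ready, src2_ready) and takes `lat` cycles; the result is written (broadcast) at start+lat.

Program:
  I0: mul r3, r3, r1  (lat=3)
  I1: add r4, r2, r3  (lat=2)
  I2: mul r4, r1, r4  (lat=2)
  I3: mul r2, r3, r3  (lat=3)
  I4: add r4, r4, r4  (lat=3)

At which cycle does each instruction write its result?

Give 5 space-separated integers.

Answer: 4 6 8 7 11

Derivation:
I0 mul r3: issue@1 deps=(None,None) exec_start@1 write@4
I1 add r4: issue@2 deps=(None,0) exec_start@4 write@6
I2 mul r4: issue@3 deps=(None,1) exec_start@6 write@8
I3 mul r2: issue@4 deps=(0,0) exec_start@4 write@7
I4 add r4: issue@5 deps=(2,2) exec_start@8 write@11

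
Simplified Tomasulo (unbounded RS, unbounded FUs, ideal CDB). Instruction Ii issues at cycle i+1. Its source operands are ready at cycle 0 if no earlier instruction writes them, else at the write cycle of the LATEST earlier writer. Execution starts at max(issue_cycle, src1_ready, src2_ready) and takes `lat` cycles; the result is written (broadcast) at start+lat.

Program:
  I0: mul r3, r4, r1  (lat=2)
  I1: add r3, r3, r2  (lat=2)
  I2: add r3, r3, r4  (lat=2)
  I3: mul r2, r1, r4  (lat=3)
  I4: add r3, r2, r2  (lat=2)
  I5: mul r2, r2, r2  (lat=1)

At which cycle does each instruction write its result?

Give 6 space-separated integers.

Answer: 3 5 7 7 9 8

Derivation:
I0 mul r3: issue@1 deps=(None,None) exec_start@1 write@3
I1 add r3: issue@2 deps=(0,None) exec_start@3 write@5
I2 add r3: issue@3 deps=(1,None) exec_start@5 write@7
I3 mul r2: issue@4 deps=(None,None) exec_start@4 write@7
I4 add r3: issue@5 deps=(3,3) exec_start@7 write@9
I5 mul r2: issue@6 deps=(3,3) exec_start@7 write@8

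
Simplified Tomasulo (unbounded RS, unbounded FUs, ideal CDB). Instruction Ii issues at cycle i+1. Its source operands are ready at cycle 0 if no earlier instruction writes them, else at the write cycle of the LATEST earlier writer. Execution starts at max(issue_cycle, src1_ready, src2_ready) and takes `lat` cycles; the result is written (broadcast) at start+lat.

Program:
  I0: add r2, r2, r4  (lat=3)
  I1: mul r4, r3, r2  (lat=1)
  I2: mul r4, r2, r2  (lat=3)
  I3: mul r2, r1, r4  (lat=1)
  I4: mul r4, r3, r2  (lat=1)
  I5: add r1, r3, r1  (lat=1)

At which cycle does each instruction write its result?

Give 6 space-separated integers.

I0 add r2: issue@1 deps=(None,None) exec_start@1 write@4
I1 mul r4: issue@2 deps=(None,0) exec_start@4 write@5
I2 mul r4: issue@3 deps=(0,0) exec_start@4 write@7
I3 mul r2: issue@4 deps=(None,2) exec_start@7 write@8
I4 mul r4: issue@5 deps=(None,3) exec_start@8 write@9
I5 add r1: issue@6 deps=(None,None) exec_start@6 write@7

Answer: 4 5 7 8 9 7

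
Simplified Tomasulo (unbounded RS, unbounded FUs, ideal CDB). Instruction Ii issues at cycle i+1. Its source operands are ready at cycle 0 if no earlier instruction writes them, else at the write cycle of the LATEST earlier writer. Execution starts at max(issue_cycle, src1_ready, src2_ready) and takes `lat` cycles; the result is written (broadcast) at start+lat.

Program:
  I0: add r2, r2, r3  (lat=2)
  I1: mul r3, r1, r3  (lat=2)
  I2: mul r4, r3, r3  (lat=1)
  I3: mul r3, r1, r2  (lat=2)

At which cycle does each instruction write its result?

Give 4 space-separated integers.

Answer: 3 4 5 6

Derivation:
I0 add r2: issue@1 deps=(None,None) exec_start@1 write@3
I1 mul r3: issue@2 deps=(None,None) exec_start@2 write@4
I2 mul r4: issue@3 deps=(1,1) exec_start@4 write@5
I3 mul r3: issue@4 deps=(None,0) exec_start@4 write@6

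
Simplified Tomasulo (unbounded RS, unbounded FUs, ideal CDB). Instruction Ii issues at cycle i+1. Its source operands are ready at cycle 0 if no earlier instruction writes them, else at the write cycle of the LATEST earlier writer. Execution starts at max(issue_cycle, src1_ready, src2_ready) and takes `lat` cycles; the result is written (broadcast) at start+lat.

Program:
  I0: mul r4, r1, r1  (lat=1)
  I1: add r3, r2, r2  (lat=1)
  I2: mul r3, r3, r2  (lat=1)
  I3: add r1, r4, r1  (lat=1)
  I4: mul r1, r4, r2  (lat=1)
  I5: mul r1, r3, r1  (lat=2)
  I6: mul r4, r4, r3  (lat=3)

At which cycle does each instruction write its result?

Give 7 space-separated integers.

I0 mul r4: issue@1 deps=(None,None) exec_start@1 write@2
I1 add r3: issue@2 deps=(None,None) exec_start@2 write@3
I2 mul r3: issue@3 deps=(1,None) exec_start@3 write@4
I3 add r1: issue@4 deps=(0,None) exec_start@4 write@5
I4 mul r1: issue@5 deps=(0,None) exec_start@5 write@6
I5 mul r1: issue@6 deps=(2,4) exec_start@6 write@8
I6 mul r4: issue@7 deps=(0,2) exec_start@7 write@10

Answer: 2 3 4 5 6 8 10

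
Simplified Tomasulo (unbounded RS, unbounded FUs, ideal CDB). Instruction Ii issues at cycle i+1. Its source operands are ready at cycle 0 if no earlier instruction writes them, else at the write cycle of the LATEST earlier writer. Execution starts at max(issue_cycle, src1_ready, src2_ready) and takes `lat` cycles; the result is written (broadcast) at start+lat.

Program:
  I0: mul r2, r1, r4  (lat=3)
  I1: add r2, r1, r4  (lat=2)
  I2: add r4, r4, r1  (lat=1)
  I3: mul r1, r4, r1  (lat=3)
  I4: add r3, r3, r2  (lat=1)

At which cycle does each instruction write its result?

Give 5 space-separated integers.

I0 mul r2: issue@1 deps=(None,None) exec_start@1 write@4
I1 add r2: issue@2 deps=(None,None) exec_start@2 write@4
I2 add r4: issue@3 deps=(None,None) exec_start@3 write@4
I3 mul r1: issue@4 deps=(2,None) exec_start@4 write@7
I4 add r3: issue@5 deps=(None,1) exec_start@5 write@6

Answer: 4 4 4 7 6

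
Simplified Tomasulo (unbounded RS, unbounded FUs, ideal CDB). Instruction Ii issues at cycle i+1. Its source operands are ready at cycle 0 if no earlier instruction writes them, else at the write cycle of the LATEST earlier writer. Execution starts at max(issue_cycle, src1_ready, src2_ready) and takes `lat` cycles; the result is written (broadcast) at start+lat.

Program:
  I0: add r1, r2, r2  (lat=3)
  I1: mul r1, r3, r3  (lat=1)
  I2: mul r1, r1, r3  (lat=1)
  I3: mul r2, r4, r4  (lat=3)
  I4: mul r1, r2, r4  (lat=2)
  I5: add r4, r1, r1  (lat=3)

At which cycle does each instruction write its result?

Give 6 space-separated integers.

Answer: 4 3 4 7 9 12

Derivation:
I0 add r1: issue@1 deps=(None,None) exec_start@1 write@4
I1 mul r1: issue@2 deps=(None,None) exec_start@2 write@3
I2 mul r1: issue@3 deps=(1,None) exec_start@3 write@4
I3 mul r2: issue@4 deps=(None,None) exec_start@4 write@7
I4 mul r1: issue@5 deps=(3,None) exec_start@7 write@9
I5 add r4: issue@6 deps=(4,4) exec_start@9 write@12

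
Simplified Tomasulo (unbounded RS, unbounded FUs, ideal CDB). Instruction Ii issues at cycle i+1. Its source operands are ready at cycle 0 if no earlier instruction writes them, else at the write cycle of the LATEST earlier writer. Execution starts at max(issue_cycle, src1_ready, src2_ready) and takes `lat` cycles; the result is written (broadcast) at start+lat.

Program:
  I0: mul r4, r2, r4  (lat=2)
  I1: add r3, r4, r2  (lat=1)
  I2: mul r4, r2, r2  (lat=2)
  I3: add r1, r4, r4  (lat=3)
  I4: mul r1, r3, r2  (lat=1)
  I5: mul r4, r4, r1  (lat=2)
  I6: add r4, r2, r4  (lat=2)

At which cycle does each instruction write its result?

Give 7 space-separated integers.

Answer: 3 4 5 8 6 8 10

Derivation:
I0 mul r4: issue@1 deps=(None,None) exec_start@1 write@3
I1 add r3: issue@2 deps=(0,None) exec_start@3 write@4
I2 mul r4: issue@3 deps=(None,None) exec_start@3 write@5
I3 add r1: issue@4 deps=(2,2) exec_start@5 write@8
I4 mul r1: issue@5 deps=(1,None) exec_start@5 write@6
I5 mul r4: issue@6 deps=(2,4) exec_start@6 write@8
I6 add r4: issue@7 deps=(None,5) exec_start@8 write@10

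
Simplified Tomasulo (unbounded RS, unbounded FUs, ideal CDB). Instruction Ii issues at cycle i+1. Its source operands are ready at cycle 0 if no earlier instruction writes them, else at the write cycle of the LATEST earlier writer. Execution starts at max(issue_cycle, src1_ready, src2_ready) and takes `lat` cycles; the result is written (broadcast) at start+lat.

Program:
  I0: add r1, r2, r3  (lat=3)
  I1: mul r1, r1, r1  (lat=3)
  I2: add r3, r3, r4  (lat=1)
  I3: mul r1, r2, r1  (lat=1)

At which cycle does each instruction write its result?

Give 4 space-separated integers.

I0 add r1: issue@1 deps=(None,None) exec_start@1 write@4
I1 mul r1: issue@2 deps=(0,0) exec_start@4 write@7
I2 add r3: issue@3 deps=(None,None) exec_start@3 write@4
I3 mul r1: issue@4 deps=(None,1) exec_start@7 write@8

Answer: 4 7 4 8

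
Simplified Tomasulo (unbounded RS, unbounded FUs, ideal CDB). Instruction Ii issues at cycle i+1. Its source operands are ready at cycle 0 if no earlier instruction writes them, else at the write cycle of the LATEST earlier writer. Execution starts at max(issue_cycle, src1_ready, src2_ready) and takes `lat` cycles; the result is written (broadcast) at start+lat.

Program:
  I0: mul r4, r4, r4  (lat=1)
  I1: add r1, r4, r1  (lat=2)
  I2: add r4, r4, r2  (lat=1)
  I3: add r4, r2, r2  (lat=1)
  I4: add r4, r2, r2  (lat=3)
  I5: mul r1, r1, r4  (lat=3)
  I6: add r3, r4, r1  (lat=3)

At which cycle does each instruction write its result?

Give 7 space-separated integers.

I0 mul r4: issue@1 deps=(None,None) exec_start@1 write@2
I1 add r1: issue@2 deps=(0,None) exec_start@2 write@4
I2 add r4: issue@3 deps=(0,None) exec_start@3 write@4
I3 add r4: issue@4 deps=(None,None) exec_start@4 write@5
I4 add r4: issue@5 deps=(None,None) exec_start@5 write@8
I5 mul r1: issue@6 deps=(1,4) exec_start@8 write@11
I6 add r3: issue@7 deps=(4,5) exec_start@11 write@14

Answer: 2 4 4 5 8 11 14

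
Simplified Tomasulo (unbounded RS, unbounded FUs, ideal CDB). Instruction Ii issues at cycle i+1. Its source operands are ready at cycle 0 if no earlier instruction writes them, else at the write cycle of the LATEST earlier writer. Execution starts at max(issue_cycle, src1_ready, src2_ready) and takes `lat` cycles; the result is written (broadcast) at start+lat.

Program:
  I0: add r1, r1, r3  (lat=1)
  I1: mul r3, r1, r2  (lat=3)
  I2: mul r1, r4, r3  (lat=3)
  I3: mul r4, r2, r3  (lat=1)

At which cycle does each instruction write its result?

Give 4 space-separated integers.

Answer: 2 5 8 6

Derivation:
I0 add r1: issue@1 deps=(None,None) exec_start@1 write@2
I1 mul r3: issue@2 deps=(0,None) exec_start@2 write@5
I2 mul r1: issue@3 deps=(None,1) exec_start@5 write@8
I3 mul r4: issue@4 deps=(None,1) exec_start@5 write@6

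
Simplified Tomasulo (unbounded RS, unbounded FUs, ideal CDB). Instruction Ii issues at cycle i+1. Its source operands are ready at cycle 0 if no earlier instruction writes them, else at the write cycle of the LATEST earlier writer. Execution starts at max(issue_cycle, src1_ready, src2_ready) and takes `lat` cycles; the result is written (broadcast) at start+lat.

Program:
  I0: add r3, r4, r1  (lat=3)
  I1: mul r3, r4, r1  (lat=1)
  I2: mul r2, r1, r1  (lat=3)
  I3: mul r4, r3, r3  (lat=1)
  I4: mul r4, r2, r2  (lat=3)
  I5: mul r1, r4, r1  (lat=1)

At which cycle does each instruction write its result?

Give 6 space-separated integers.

Answer: 4 3 6 5 9 10

Derivation:
I0 add r3: issue@1 deps=(None,None) exec_start@1 write@4
I1 mul r3: issue@2 deps=(None,None) exec_start@2 write@3
I2 mul r2: issue@3 deps=(None,None) exec_start@3 write@6
I3 mul r4: issue@4 deps=(1,1) exec_start@4 write@5
I4 mul r4: issue@5 deps=(2,2) exec_start@6 write@9
I5 mul r1: issue@6 deps=(4,None) exec_start@9 write@10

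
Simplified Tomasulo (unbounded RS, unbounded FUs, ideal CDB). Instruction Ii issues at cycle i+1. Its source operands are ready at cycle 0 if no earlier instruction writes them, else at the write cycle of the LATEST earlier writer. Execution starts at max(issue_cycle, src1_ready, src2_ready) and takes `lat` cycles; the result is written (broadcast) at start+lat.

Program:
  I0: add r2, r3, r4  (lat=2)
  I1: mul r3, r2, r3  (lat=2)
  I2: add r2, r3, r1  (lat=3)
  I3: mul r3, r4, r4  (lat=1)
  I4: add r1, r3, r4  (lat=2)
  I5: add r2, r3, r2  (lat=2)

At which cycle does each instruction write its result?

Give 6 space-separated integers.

Answer: 3 5 8 5 7 10

Derivation:
I0 add r2: issue@1 deps=(None,None) exec_start@1 write@3
I1 mul r3: issue@2 deps=(0,None) exec_start@3 write@5
I2 add r2: issue@3 deps=(1,None) exec_start@5 write@8
I3 mul r3: issue@4 deps=(None,None) exec_start@4 write@5
I4 add r1: issue@5 deps=(3,None) exec_start@5 write@7
I5 add r2: issue@6 deps=(3,2) exec_start@8 write@10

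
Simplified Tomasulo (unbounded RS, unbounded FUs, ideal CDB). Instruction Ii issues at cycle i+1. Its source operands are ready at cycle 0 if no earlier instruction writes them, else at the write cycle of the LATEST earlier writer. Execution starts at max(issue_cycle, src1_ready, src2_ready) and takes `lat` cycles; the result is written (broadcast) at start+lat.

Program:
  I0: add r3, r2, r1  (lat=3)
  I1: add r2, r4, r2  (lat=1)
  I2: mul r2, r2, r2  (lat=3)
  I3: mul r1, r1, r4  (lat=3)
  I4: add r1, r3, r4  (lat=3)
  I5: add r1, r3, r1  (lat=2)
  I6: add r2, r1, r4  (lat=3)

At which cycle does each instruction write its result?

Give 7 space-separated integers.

I0 add r3: issue@1 deps=(None,None) exec_start@1 write@4
I1 add r2: issue@2 deps=(None,None) exec_start@2 write@3
I2 mul r2: issue@3 deps=(1,1) exec_start@3 write@6
I3 mul r1: issue@4 deps=(None,None) exec_start@4 write@7
I4 add r1: issue@5 deps=(0,None) exec_start@5 write@8
I5 add r1: issue@6 deps=(0,4) exec_start@8 write@10
I6 add r2: issue@7 deps=(5,None) exec_start@10 write@13

Answer: 4 3 6 7 8 10 13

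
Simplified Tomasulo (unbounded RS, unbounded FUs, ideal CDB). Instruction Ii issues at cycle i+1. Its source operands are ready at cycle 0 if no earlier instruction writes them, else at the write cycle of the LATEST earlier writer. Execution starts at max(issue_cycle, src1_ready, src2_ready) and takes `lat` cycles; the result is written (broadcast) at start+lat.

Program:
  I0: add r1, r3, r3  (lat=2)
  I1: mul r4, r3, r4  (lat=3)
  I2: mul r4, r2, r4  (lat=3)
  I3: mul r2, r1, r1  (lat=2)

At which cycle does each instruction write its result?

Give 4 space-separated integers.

Answer: 3 5 8 6

Derivation:
I0 add r1: issue@1 deps=(None,None) exec_start@1 write@3
I1 mul r4: issue@2 deps=(None,None) exec_start@2 write@5
I2 mul r4: issue@3 deps=(None,1) exec_start@5 write@8
I3 mul r2: issue@4 deps=(0,0) exec_start@4 write@6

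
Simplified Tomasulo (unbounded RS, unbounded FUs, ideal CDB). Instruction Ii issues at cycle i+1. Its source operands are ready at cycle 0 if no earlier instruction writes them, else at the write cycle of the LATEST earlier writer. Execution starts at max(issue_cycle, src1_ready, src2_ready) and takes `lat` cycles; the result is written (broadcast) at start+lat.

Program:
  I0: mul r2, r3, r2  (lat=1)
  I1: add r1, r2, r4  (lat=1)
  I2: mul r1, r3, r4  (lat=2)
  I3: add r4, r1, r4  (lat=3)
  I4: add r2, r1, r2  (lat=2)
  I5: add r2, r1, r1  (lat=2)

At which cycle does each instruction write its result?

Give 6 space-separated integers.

Answer: 2 3 5 8 7 8

Derivation:
I0 mul r2: issue@1 deps=(None,None) exec_start@1 write@2
I1 add r1: issue@2 deps=(0,None) exec_start@2 write@3
I2 mul r1: issue@3 deps=(None,None) exec_start@3 write@5
I3 add r4: issue@4 deps=(2,None) exec_start@5 write@8
I4 add r2: issue@5 deps=(2,0) exec_start@5 write@7
I5 add r2: issue@6 deps=(2,2) exec_start@6 write@8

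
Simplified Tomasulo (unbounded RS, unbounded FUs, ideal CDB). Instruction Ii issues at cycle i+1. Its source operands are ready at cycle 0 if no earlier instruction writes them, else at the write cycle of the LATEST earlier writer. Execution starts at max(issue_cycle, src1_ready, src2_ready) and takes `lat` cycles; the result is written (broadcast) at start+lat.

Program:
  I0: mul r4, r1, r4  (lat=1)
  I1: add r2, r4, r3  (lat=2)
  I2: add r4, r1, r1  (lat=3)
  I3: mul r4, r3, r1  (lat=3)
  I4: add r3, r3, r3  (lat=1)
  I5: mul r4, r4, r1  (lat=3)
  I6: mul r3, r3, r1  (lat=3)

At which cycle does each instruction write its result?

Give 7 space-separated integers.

I0 mul r4: issue@1 deps=(None,None) exec_start@1 write@2
I1 add r2: issue@2 deps=(0,None) exec_start@2 write@4
I2 add r4: issue@3 deps=(None,None) exec_start@3 write@6
I3 mul r4: issue@4 deps=(None,None) exec_start@4 write@7
I4 add r3: issue@5 deps=(None,None) exec_start@5 write@6
I5 mul r4: issue@6 deps=(3,None) exec_start@7 write@10
I6 mul r3: issue@7 deps=(4,None) exec_start@7 write@10

Answer: 2 4 6 7 6 10 10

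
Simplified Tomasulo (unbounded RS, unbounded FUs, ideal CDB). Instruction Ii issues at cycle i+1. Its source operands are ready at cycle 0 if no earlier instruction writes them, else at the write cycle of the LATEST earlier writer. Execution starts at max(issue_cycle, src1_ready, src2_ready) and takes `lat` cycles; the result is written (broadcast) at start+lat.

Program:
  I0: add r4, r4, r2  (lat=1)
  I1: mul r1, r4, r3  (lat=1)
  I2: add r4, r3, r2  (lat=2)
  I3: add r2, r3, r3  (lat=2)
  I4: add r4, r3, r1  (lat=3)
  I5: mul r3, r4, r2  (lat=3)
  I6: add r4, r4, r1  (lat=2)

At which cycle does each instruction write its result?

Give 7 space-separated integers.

Answer: 2 3 5 6 8 11 10

Derivation:
I0 add r4: issue@1 deps=(None,None) exec_start@1 write@2
I1 mul r1: issue@2 deps=(0,None) exec_start@2 write@3
I2 add r4: issue@3 deps=(None,None) exec_start@3 write@5
I3 add r2: issue@4 deps=(None,None) exec_start@4 write@6
I4 add r4: issue@5 deps=(None,1) exec_start@5 write@8
I5 mul r3: issue@6 deps=(4,3) exec_start@8 write@11
I6 add r4: issue@7 deps=(4,1) exec_start@8 write@10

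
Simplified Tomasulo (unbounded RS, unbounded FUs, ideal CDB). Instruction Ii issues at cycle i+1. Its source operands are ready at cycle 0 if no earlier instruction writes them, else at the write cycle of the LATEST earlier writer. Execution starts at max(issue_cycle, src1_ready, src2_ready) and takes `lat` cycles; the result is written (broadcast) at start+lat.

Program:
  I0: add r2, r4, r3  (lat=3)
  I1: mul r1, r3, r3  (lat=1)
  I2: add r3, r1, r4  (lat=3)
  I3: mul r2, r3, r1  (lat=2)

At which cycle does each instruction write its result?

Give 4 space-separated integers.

I0 add r2: issue@1 deps=(None,None) exec_start@1 write@4
I1 mul r1: issue@2 deps=(None,None) exec_start@2 write@3
I2 add r3: issue@3 deps=(1,None) exec_start@3 write@6
I3 mul r2: issue@4 deps=(2,1) exec_start@6 write@8

Answer: 4 3 6 8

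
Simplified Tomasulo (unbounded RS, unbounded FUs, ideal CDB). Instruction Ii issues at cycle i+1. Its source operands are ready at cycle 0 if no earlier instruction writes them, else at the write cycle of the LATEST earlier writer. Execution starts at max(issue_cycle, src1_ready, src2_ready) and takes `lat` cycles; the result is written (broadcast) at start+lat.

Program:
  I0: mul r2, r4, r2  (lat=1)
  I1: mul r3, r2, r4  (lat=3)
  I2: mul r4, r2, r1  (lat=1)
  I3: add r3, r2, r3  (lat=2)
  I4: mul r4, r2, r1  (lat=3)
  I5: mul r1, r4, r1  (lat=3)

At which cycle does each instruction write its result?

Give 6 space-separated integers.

I0 mul r2: issue@1 deps=(None,None) exec_start@1 write@2
I1 mul r3: issue@2 deps=(0,None) exec_start@2 write@5
I2 mul r4: issue@3 deps=(0,None) exec_start@3 write@4
I3 add r3: issue@4 deps=(0,1) exec_start@5 write@7
I4 mul r4: issue@5 deps=(0,None) exec_start@5 write@8
I5 mul r1: issue@6 deps=(4,None) exec_start@8 write@11

Answer: 2 5 4 7 8 11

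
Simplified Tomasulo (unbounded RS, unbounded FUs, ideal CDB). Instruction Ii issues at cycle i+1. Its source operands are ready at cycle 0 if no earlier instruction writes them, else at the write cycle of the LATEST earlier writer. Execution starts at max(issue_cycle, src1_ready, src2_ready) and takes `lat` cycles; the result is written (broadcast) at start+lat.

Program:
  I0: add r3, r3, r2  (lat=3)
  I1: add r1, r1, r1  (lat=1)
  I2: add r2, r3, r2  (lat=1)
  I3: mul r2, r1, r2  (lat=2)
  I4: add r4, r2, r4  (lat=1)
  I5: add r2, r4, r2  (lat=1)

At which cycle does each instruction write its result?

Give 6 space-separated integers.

Answer: 4 3 5 7 8 9

Derivation:
I0 add r3: issue@1 deps=(None,None) exec_start@1 write@4
I1 add r1: issue@2 deps=(None,None) exec_start@2 write@3
I2 add r2: issue@3 deps=(0,None) exec_start@4 write@5
I3 mul r2: issue@4 deps=(1,2) exec_start@5 write@7
I4 add r4: issue@5 deps=(3,None) exec_start@7 write@8
I5 add r2: issue@6 deps=(4,3) exec_start@8 write@9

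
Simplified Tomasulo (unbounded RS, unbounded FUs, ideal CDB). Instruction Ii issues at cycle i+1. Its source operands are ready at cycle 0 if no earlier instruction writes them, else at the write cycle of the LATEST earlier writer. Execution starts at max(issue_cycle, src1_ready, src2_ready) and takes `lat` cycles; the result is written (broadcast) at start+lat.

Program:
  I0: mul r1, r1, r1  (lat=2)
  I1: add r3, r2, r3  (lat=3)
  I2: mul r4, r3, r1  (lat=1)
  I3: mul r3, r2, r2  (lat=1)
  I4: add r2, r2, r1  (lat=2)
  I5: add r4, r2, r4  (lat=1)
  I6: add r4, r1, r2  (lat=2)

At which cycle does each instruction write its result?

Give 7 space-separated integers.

I0 mul r1: issue@1 deps=(None,None) exec_start@1 write@3
I1 add r3: issue@2 deps=(None,None) exec_start@2 write@5
I2 mul r4: issue@3 deps=(1,0) exec_start@5 write@6
I3 mul r3: issue@4 deps=(None,None) exec_start@4 write@5
I4 add r2: issue@5 deps=(None,0) exec_start@5 write@7
I5 add r4: issue@6 deps=(4,2) exec_start@7 write@8
I6 add r4: issue@7 deps=(0,4) exec_start@7 write@9

Answer: 3 5 6 5 7 8 9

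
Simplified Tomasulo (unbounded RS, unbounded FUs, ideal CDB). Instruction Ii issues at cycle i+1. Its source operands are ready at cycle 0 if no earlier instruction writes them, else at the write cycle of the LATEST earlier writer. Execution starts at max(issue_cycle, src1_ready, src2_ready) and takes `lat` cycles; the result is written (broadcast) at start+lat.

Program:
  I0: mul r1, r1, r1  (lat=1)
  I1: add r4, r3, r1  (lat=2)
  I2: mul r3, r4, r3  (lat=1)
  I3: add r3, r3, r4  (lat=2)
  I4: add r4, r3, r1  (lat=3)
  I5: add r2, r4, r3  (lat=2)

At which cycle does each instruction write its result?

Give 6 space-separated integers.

I0 mul r1: issue@1 deps=(None,None) exec_start@1 write@2
I1 add r4: issue@2 deps=(None,0) exec_start@2 write@4
I2 mul r3: issue@3 deps=(1,None) exec_start@4 write@5
I3 add r3: issue@4 deps=(2,1) exec_start@5 write@7
I4 add r4: issue@5 deps=(3,0) exec_start@7 write@10
I5 add r2: issue@6 deps=(4,3) exec_start@10 write@12

Answer: 2 4 5 7 10 12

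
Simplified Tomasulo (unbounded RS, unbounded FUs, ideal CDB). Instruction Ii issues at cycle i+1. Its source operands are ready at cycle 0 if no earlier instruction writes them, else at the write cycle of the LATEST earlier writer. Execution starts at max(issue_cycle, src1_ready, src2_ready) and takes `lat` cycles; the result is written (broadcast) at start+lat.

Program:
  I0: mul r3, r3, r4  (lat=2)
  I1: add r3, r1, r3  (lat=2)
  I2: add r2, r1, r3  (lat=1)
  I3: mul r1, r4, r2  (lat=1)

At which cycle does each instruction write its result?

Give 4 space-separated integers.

Answer: 3 5 6 7

Derivation:
I0 mul r3: issue@1 deps=(None,None) exec_start@1 write@3
I1 add r3: issue@2 deps=(None,0) exec_start@3 write@5
I2 add r2: issue@3 deps=(None,1) exec_start@5 write@6
I3 mul r1: issue@4 deps=(None,2) exec_start@6 write@7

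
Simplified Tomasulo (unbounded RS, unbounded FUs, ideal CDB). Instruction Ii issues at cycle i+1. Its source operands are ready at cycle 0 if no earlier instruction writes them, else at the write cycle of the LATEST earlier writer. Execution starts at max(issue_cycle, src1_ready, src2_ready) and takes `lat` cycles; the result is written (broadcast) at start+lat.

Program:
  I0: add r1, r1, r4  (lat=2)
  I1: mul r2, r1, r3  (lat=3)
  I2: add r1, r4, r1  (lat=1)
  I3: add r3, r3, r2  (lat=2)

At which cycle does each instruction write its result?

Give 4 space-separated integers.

Answer: 3 6 4 8

Derivation:
I0 add r1: issue@1 deps=(None,None) exec_start@1 write@3
I1 mul r2: issue@2 deps=(0,None) exec_start@3 write@6
I2 add r1: issue@3 deps=(None,0) exec_start@3 write@4
I3 add r3: issue@4 deps=(None,1) exec_start@6 write@8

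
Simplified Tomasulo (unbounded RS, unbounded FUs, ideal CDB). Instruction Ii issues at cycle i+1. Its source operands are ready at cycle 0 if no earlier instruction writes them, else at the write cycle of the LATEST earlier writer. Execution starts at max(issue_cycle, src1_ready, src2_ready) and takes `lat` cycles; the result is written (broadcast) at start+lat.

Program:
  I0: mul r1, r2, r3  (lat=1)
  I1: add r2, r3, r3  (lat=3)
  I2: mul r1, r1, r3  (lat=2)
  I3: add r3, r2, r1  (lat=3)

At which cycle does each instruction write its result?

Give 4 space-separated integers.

Answer: 2 5 5 8

Derivation:
I0 mul r1: issue@1 deps=(None,None) exec_start@1 write@2
I1 add r2: issue@2 deps=(None,None) exec_start@2 write@5
I2 mul r1: issue@3 deps=(0,None) exec_start@3 write@5
I3 add r3: issue@4 deps=(1,2) exec_start@5 write@8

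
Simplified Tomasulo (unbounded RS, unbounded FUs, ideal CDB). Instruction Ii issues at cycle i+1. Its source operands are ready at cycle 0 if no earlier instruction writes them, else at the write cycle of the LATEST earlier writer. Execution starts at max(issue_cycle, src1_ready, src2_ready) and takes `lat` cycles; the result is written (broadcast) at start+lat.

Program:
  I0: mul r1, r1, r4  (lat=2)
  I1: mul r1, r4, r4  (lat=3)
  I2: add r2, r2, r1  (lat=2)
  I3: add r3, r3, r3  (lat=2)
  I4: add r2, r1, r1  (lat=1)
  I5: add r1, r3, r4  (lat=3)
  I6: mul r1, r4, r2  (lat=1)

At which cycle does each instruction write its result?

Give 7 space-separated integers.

I0 mul r1: issue@1 deps=(None,None) exec_start@1 write@3
I1 mul r1: issue@2 deps=(None,None) exec_start@2 write@5
I2 add r2: issue@3 deps=(None,1) exec_start@5 write@7
I3 add r3: issue@4 deps=(None,None) exec_start@4 write@6
I4 add r2: issue@5 deps=(1,1) exec_start@5 write@6
I5 add r1: issue@6 deps=(3,None) exec_start@6 write@9
I6 mul r1: issue@7 deps=(None,4) exec_start@7 write@8

Answer: 3 5 7 6 6 9 8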